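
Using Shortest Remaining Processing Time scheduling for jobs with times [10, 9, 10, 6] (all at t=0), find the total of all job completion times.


Since all jobs arrive at t=0, SRPT equals SPT ordering.
SPT order: [6, 9, 10, 10]
Completion times:
  Job 1: p=6, C=6
  Job 2: p=9, C=15
  Job 3: p=10, C=25
  Job 4: p=10, C=35
Total completion time = 6 + 15 + 25 + 35 = 81

81


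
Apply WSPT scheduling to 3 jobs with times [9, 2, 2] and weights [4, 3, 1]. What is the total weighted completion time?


Compute p/w ratios and sort ascending (WSPT): [(2, 3), (2, 1), (9, 4)]
Compute weighted completion times:
  Job (p=2,w=3): C=2, w*C=3*2=6
  Job (p=2,w=1): C=4, w*C=1*4=4
  Job (p=9,w=4): C=13, w*C=4*13=52
Total weighted completion time = 62

62


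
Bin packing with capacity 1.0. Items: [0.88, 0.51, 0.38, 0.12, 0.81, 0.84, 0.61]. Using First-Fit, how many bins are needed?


Place items sequentially using First-Fit:
  Item 0.88 -> new Bin 1
  Item 0.51 -> new Bin 2
  Item 0.38 -> Bin 2 (now 0.89)
  Item 0.12 -> Bin 1 (now 1.0)
  Item 0.81 -> new Bin 3
  Item 0.84 -> new Bin 4
  Item 0.61 -> new Bin 5
Total bins used = 5

5


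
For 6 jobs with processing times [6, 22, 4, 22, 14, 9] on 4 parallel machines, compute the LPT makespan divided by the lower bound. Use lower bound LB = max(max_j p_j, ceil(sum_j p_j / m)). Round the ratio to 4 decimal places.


LPT order: [22, 22, 14, 9, 6, 4]
Machine loads after assignment: [22, 22, 18, 15]
LPT makespan = 22
Lower bound = max(max_job, ceil(total/4)) = max(22, 20) = 22
Ratio = 22 / 22 = 1.0

1.0


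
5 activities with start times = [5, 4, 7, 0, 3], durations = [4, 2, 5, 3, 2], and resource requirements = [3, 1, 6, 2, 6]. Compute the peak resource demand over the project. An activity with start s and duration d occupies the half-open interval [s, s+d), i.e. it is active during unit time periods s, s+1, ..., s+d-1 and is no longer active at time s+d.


Each activity i is active on [start_i, start_i + duration_i).
Compute total resource usage per time slot:
  t=0: active resources = [2], total = 2
  t=1: active resources = [2], total = 2
  t=2: active resources = [2], total = 2
  t=3: active resources = [6], total = 6
  t=4: active resources = [1, 6], total = 7
  t=5: active resources = [3, 1], total = 4
  t=6: active resources = [3], total = 3
  t=7: active resources = [3, 6], total = 9
  t=8: active resources = [3, 6], total = 9
  t=9: active resources = [6], total = 6
  t=10: active resources = [6], total = 6
  t=11: active resources = [6], total = 6
Peak resource demand = 9

9


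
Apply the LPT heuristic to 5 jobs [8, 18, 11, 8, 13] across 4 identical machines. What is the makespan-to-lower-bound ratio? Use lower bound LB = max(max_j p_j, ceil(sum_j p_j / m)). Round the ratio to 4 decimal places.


LPT order: [18, 13, 11, 8, 8]
Machine loads after assignment: [18, 13, 11, 16]
LPT makespan = 18
Lower bound = max(max_job, ceil(total/4)) = max(18, 15) = 18
Ratio = 18 / 18 = 1.0

1.0


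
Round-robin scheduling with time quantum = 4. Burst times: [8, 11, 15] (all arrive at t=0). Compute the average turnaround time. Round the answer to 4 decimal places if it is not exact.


Time quantum = 4
Execution trace:
  J1 runs 4 units, time = 4
  J2 runs 4 units, time = 8
  J3 runs 4 units, time = 12
  J1 runs 4 units, time = 16
  J2 runs 4 units, time = 20
  J3 runs 4 units, time = 24
  J2 runs 3 units, time = 27
  J3 runs 4 units, time = 31
  J3 runs 3 units, time = 34
Finish times: [16, 27, 34]
Average turnaround = 77/3 = 25.6667

25.6667


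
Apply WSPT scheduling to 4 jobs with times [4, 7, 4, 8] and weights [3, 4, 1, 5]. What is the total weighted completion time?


Compute p/w ratios and sort ascending (WSPT): [(4, 3), (8, 5), (7, 4), (4, 1)]
Compute weighted completion times:
  Job (p=4,w=3): C=4, w*C=3*4=12
  Job (p=8,w=5): C=12, w*C=5*12=60
  Job (p=7,w=4): C=19, w*C=4*19=76
  Job (p=4,w=1): C=23, w*C=1*23=23
Total weighted completion time = 171

171


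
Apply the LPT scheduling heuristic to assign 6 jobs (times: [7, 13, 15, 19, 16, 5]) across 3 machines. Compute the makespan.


Sort jobs in decreasing order (LPT): [19, 16, 15, 13, 7, 5]
Assign each job to the least loaded machine:
  Machine 1: jobs [19, 5], load = 24
  Machine 2: jobs [16, 7], load = 23
  Machine 3: jobs [15, 13], load = 28
Makespan = max load = 28

28


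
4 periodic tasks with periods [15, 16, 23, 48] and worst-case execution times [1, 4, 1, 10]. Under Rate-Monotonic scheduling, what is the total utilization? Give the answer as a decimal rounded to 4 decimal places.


Compute individual utilizations (exact fractions):
  Task 1: C/T = 1/15 (approx. 0.0667)
  Task 2: C/T = 4/16 = 1/4 (approx. 0.25)
  Task 3: C/T = 1/23 (approx. 0.0435)
  Task 4: C/T = 10/48 = 5/24 (approx. 0.2083)
Total utilization U = 1/15 + 1/4 + 1/23 + 5/24 = 523/920
Rounded to 4 decimal places: U = 0.5685
RM (Liu & Layland) bound for 4 tasks = 0.756828; compare with U = 523/920 (approx. 0.568478)
U <= bound, so schedulable by RM sufficient condition.

0.5685


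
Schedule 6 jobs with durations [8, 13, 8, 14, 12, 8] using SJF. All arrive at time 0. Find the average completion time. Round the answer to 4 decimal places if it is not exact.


SJF order (ascending): [8, 8, 8, 12, 13, 14]
Completion times:
  Job 1: burst=8, C=8
  Job 2: burst=8, C=16
  Job 3: burst=8, C=24
  Job 4: burst=12, C=36
  Job 5: burst=13, C=49
  Job 6: burst=14, C=63
Average completion = 196/6 = 32.6667

32.6667


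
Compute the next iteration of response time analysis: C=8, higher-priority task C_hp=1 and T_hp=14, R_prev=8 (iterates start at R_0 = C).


R_next = C + ceil(R_prev / T_hp) * C_hp
ceil(8 / 14) = ceil(0.5714) = 1
Interference = 1 * 1 = 1
R_next = 8 + 1 = 9

9


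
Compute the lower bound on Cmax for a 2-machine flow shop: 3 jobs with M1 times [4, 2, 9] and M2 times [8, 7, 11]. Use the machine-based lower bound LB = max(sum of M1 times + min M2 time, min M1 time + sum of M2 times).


LB1 = sum(M1 times) + min(M2 times) = 15 + 7 = 22
LB2 = min(M1 times) + sum(M2 times) = 2 + 26 = 28
Lower bound = max(LB1, LB2) = max(22, 28) = 28

28


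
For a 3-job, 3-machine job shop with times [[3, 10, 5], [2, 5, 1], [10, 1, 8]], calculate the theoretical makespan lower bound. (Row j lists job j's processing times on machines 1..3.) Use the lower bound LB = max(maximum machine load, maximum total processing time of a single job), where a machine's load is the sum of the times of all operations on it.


Machine loads:
  Machine 1: 3 + 2 + 10 = 15
  Machine 2: 10 + 5 + 1 = 16
  Machine 3: 5 + 1 + 8 = 14
Max machine load = 16
Job totals:
  Job 1: 18
  Job 2: 8
  Job 3: 19
Max job total = 19
Lower bound = max(16, 19) = 19

19


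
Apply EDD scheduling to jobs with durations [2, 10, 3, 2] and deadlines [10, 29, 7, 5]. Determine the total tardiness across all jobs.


Sort by due date (EDD order): [(2, 5), (3, 7), (2, 10), (10, 29)]
Compute completion times and tardiness:
  Job 1: p=2, d=5, C=2, tardiness=max(0,2-5)=0
  Job 2: p=3, d=7, C=5, tardiness=max(0,5-7)=0
  Job 3: p=2, d=10, C=7, tardiness=max(0,7-10)=0
  Job 4: p=10, d=29, C=17, tardiness=max(0,17-29)=0
Total tardiness = 0

0


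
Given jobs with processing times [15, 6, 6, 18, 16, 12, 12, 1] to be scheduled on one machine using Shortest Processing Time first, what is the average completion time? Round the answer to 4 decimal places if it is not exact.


Sort jobs by processing time (SPT order): [1, 6, 6, 12, 12, 15, 16, 18]
Compute completion times sequentially:
  Job 1: processing = 1, completes at 1
  Job 2: processing = 6, completes at 7
  Job 3: processing = 6, completes at 13
  Job 4: processing = 12, completes at 25
  Job 5: processing = 12, completes at 37
  Job 6: processing = 15, completes at 52
  Job 7: processing = 16, completes at 68
  Job 8: processing = 18, completes at 86
Sum of completion times = 289
Average completion time = 289/8 = 36.125

36.125


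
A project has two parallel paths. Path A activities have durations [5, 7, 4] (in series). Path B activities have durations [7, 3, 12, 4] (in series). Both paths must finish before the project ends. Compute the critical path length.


Path A total = 5 + 7 + 4 = 16
Path B total = 7 + 3 + 12 + 4 = 26
Critical path = longest path = max(16, 26) = 26

26


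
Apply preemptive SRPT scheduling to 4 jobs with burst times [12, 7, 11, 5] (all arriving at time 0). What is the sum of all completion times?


Since all jobs arrive at t=0, SRPT equals SPT ordering.
SPT order: [5, 7, 11, 12]
Completion times:
  Job 1: p=5, C=5
  Job 2: p=7, C=12
  Job 3: p=11, C=23
  Job 4: p=12, C=35
Total completion time = 5 + 12 + 23 + 35 = 75

75


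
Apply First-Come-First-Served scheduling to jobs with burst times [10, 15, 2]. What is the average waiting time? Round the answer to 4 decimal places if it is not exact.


FCFS order (as given): [10, 15, 2]
Waiting times:
  Job 1: wait = 0
  Job 2: wait = 10
  Job 3: wait = 25
Sum of waiting times = 35
Average waiting time = 35/3 = 11.6667

11.6667


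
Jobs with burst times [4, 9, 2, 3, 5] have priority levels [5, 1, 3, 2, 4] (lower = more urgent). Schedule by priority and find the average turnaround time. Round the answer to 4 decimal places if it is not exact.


Sort by priority (ascending = highest first):
Order: [(1, 9), (2, 3), (3, 2), (4, 5), (5, 4)]
Completion times:
  Priority 1, burst=9, C=9
  Priority 2, burst=3, C=12
  Priority 3, burst=2, C=14
  Priority 4, burst=5, C=19
  Priority 5, burst=4, C=23
Average turnaround = 77/5 = 15.4

15.4


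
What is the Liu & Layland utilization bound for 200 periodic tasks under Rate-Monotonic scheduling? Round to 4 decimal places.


Compute 2^(1/200) = 1.0034717485
Subtract 1: 1.0034717485 - 1 = 0.0034717485
Multiply by n: 200 * 0.0034717485 = 0.6943497000
Round to 4 dp: 0.6943

0.6943


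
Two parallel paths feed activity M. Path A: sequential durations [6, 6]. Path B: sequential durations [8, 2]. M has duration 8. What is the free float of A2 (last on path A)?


ES(A2) = sum of predecessors on chain A = 6
EF(A2) = ES + duration = 6 + 6 = 12
Successor of A2 is M. ES(M) = max(sum(A), sum(B)) = max(12, 10) = 12
Free float = ES(successor) - EF(current) = 12 - 12 = 0

0


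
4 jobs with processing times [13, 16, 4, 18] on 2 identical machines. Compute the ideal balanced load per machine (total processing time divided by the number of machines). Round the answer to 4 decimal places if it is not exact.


Total processing time = 13 + 16 + 4 + 18 = 51
Number of machines = 2
Ideal balanced load = 51 / 2 = 25.5

25.5


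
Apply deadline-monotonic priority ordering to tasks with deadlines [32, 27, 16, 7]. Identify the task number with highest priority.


Sort tasks by relative deadline (ascending):
  Task 4: deadline = 7
  Task 3: deadline = 16
  Task 2: deadline = 27
  Task 1: deadline = 32
Priority order (highest first): [4, 3, 2, 1]
Highest priority task = 4

4


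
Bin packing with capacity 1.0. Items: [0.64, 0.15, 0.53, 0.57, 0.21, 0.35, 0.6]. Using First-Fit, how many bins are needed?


Place items sequentially using First-Fit:
  Item 0.64 -> new Bin 1
  Item 0.15 -> Bin 1 (now 0.79)
  Item 0.53 -> new Bin 2
  Item 0.57 -> new Bin 3
  Item 0.21 -> Bin 1 (now 1.0)
  Item 0.35 -> Bin 2 (now 0.88)
  Item 0.6 -> new Bin 4
Total bins used = 4

4


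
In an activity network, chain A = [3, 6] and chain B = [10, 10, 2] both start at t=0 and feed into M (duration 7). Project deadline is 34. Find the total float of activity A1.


Forward pass: ES(A1) = sum of predecessors on chain A = 0
EF = ES + duration = 0 + 3 = 3
Backward pass: LF(M) = deadline = 34; LS(M) = 34 - 7 = 27
LF(A1) = LS(M) - sum(successors on chain A) = 27 - 6 = 21
LS = LF - duration = 21 - 3 = 18
Total float = LS - ES = 18 - 0 = 18

18


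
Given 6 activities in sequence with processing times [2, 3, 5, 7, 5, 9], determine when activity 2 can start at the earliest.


Activity 2 starts after activities 1 through 1 complete.
Predecessor durations: [2]
ES = 2 = 2

2


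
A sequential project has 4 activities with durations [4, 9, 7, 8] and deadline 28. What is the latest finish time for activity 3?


LF(activity 3) = deadline - sum of successor durations
Successors: activities 4 through 4 with durations [8]
Sum of successor durations = 8
LF = 28 - 8 = 20

20


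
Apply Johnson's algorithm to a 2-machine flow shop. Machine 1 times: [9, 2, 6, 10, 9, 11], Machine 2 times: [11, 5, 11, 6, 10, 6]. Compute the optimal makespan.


Apply Johnson's rule:
  Group 1 (a <= b): [(2, 2, 5), (3, 6, 11), (1, 9, 11), (5, 9, 10)]
  Group 2 (a > b): [(4, 10, 6), (6, 11, 6)]
Optimal job order: [2, 3, 1, 5, 4, 6]
Schedule:
  Job 2: M1 done at 2, M2 done at 7
  Job 3: M1 done at 8, M2 done at 19
  Job 1: M1 done at 17, M2 done at 30
  Job 5: M1 done at 26, M2 done at 40
  Job 4: M1 done at 36, M2 done at 46
  Job 6: M1 done at 47, M2 done at 53
Makespan = 53

53


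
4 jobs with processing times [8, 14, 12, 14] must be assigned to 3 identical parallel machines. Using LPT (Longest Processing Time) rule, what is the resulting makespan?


Sort jobs in decreasing order (LPT): [14, 14, 12, 8]
Assign each job to the least loaded machine:
  Machine 1: jobs [14], load = 14
  Machine 2: jobs [14], load = 14
  Machine 3: jobs [12, 8], load = 20
Makespan = max load = 20

20


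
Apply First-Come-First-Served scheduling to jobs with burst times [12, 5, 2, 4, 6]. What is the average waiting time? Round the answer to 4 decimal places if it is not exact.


FCFS order (as given): [12, 5, 2, 4, 6]
Waiting times:
  Job 1: wait = 0
  Job 2: wait = 12
  Job 3: wait = 17
  Job 4: wait = 19
  Job 5: wait = 23
Sum of waiting times = 71
Average waiting time = 71/5 = 14.2

14.2


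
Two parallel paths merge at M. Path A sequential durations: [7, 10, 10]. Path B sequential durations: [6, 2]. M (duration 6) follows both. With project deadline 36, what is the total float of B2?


Forward pass: ES(B2) = sum of predecessors on chain B = 6
EF = ES + duration = 6 + 2 = 8
Backward pass: LF(M) = deadline = 36; LS(M) = 36 - 6 = 30
LF(B2) = LS(M) - sum(successors on chain B) = 30 - 0 = 30
LS = LF - duration = 30 - 2 = 28
Total float = LS - ES = 28 - 6 = 22

22


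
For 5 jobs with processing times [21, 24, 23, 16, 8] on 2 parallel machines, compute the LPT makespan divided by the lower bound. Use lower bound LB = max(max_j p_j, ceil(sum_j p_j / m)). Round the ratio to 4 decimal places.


LPT order: [24, 23, 21, 16, 8]
Machine loads after assignment: [48, 44]
LPT makespan = 48
Lower bound = max(max_job, ceil(total/2)) = max(24, 46) = 46
Ratio = 48 / 46 = 1.0435

1.0435


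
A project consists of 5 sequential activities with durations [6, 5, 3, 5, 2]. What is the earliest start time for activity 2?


Activity 2 starts after activities 1 through 1 complete.
Predecessor durations: [6]
ES = 6 = 6

6


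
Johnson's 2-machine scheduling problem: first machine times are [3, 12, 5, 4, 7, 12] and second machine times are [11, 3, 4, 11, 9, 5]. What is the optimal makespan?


Apply Johnson's rule:
  Group 1 (a <= b): [(1, 3, 11), (4, 4, 11), (5, 7, 9)]
  Group 2 (a > b): [(6, 12, 5), (3, 5, 4), (2, 12, 3)]
Optimal job order: [1, 4, 5, 6, 3, 2]
Schedule:
  Job 1: M1 done at 3, M2 done at 14
  Job 4: M1 done at 7, M2 done at 25
  Job 5: M1 done at 14, M2 done at 34
  Job 6: M1 done at 26, M2 done at 39
  Job 3: M1 done at 31, M2 done at 43
  Job 2: M1 done at 43, M2 done at 46
Makespan = 46

46


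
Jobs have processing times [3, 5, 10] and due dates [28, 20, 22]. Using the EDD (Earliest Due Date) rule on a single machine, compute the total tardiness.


Sort by due date (EDD order): [(5, 20), (10, 22), (3, 28)]
Compute completion times and tardiness:
  Job 1: p=5, d=20, C=5, tardiness=max(0,5-20)=0
  Job 2: p=10, d=22, C=15, tardiness=max(0,15-22)=0
  Job 3: p=3, d=28, C=18, tardiness=max(0,18-28)=0
Total tardiness = 0

0


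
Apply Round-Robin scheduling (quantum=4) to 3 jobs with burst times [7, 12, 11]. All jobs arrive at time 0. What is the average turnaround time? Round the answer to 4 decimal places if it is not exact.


Time quantum = 4
Execution trace:
  J1 runs 4 units, time = 4
  J2 runs 4 units, time = 8
  J3 runs 4 units, time = 12
  J1 runs 3 units, time = 15
  J2 runs 4 units, time = 19
  J3 runs 4 units, time = 23
  J2 runs 4 units, time = 27
  J3 runs 3 units, time = 30
Finish times: [15, 27, 30]
Average turnaround = 72/3 = 24.0

24.0


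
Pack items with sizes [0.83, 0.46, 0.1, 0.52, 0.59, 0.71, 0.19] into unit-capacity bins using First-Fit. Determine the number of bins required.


Place items sequentially using First-Fit:
  Item 0.83 -> new Bin 1
  Item 0.46 -> new Bin 2
  Item 0.1 -> Bin 1 (now 0.93)
  Item 0.52 -> Bin 2 (now 0.98)
  Item 0.59 -> new Bin 3
  Item 0.71 -> new Bin 4
  Item 0.19 -> Bin 3 (now 0.78)
Total bins used = 4

4


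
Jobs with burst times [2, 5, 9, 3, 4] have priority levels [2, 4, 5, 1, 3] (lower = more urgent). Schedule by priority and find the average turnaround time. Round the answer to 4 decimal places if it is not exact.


Sort by priority (ascending = highest first):
Order: [(1, 3), (2, 2), (3, 4), (4, 5), (5, 9)]
Completion times:
  Priority 1, burst=3, C=3
  Priority 2, burst=2, C=5
  Priority 3, burst=4, C=9
  Priority 4, burst=5, C=14
  Priority 5, burst=9, C=23
Average turnaround = 54/5 = 10.8

10.8


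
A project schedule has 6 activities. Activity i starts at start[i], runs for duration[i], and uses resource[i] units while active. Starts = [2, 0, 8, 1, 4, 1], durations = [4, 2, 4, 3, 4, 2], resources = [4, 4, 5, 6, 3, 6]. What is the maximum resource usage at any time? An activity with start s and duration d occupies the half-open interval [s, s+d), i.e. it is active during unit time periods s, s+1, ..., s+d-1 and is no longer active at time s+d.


Each activity i is active on [start_i, start_i + duration_i).
Compute total resource usage per time slot:
  t=0: active resources = [4], total = 4
  t=1: active resources = [4, 6, 6], total = 16
  t=2: active resources = [4, 6, 6], total = 16
  t=3: active resources = [4, 6], total = 10
  t=4: active resources = [4, 3], total = 7
  t=5: active resources = [4, 3], total = 7
  t=6: active resources = [3], total = 3
  t=7: active resources = [3], total = 3
  t=8: active resources = [5], total = 5
  t=9: active resources = [5], total = 5
  t=10: active resources = [5], total = 5
  t=11: active resources = [5], total = 5
Peak resource demand = 16

16


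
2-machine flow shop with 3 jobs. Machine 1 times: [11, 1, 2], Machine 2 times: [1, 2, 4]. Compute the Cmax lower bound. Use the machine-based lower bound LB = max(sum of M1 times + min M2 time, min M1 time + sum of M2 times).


LB1 = sum(M1 times) + min(M2 times) = 14 + 1 = 15
LB2 = min(M1 times) + sum(M2 times) = 1 + 7 = 8
Lower bound = max(LB1, LB2) = max(15, 8) = 15

15


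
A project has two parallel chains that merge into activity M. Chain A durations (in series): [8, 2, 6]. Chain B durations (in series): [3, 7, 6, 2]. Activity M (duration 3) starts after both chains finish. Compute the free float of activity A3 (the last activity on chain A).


ES(A3) = sum of predecessors on chain A = 10
EF(A3) = ES + duration = 10 + 6 = 16
Successor of A3 is M. ES(M) = max(sum(A), sum(B)) = max(16, 18) = 18
Free float = ES(successor) - EF(current) = 18 - 16 = 2

2


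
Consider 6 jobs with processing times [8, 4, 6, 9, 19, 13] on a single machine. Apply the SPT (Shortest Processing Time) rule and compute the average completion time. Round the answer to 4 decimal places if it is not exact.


Sort jobs by processing time (SPT order): [4, 6, 8, 9, 13, 19]
Compute completion times sequentially:
  Job 1: processing = 4, completes at 4
  Job 2: processing = 6, completes at 10
  Job 3: processing = 8, completes at 18
  Job 4: processing = 9, completes at 27
  Job 5: processing = 13, completes at 40
  Job 6: processing = 19, completes at 59
Sum of completion times = 158
Average completion time = 158/6 = 26.3333

26.3333


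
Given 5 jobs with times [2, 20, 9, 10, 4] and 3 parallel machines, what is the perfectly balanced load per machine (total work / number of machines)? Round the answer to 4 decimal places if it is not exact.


Total processing time = 2 + 20 + 9 + 10 + 4 = 45
Number of machines = 3
Ideal balanced load = 45 / 3 = 15.0

15.0


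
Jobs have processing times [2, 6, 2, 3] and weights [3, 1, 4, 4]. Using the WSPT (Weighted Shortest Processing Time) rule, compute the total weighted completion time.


Compute p/w ratios and sort ascending (WSPT): [(2, 4), (2, 3), (3, 4), (6, 1)]
Compute weighted completion times:
  Job (p=2,w=4): C=2, w*C=4*2=8
  Job (p=2,w=3): C=4, w*C=3*4=12
  Job (p=3,w=4): C=7, w*C=4*7=28
  Job (p=6,w=1): C=13, w*C=1*13=13
Total weighted completion time = 61

61


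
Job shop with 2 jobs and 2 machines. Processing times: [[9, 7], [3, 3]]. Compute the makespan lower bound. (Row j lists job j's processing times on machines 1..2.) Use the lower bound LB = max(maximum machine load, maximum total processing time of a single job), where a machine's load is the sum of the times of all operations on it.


Machine loads:
  Machine 1: 9 + 3 = 12
  Machine 2: 7 + 3 = 10
Max machine load = 12
Job totals:
  Job 1: 16
  Job 2: 6
Max job total = 16
Lower bound = max(12, 16) = 16

16


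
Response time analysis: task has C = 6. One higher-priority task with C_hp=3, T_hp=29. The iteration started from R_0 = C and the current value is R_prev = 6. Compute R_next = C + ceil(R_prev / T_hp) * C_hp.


R_next = C + ceil(R_prev / T_hp) * C_hp
ceil(6 / 29) = ceil(0.2069) = 1
Interference = 1 * 3 = 3
R_next = 6 + 3 = 9

9


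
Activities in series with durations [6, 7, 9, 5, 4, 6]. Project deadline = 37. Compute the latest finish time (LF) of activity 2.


LF(activity 2) = deadline - sum of successor durations
Successors: activities 3 through 6 with durations [9, 5, 4, 6]
Sum of successor durations = 24
LF = 37 - 24 = 13

13


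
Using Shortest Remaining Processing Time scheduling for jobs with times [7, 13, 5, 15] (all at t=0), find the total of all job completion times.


Since all jobs arrive at t=0, SRPT equals SPT ordering.
SPT order: [5, 7, 13, 15]
Completion times:
  Job 1: p=5, C=5
  Job 2: p=7, C=12
  Job 3: p=13, C=25
  Job 4: p=15, C=40
Total completion time = 5 + 12 + 25 + 40 = 82

82


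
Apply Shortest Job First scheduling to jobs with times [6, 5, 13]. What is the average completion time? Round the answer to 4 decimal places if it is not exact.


SJF order (ascending): [5, 6, 13]
Completion times:
  Job 1: burst=5, C=5
  Job 2: burst=6, C=11
  Job 3: burst=13, C=24
Average completion = 40/3 = 13.3333

13.3333


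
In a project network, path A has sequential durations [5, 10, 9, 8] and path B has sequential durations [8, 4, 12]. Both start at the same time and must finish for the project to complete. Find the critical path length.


Path A total = 5 + 10 + 9 + 8 = 32
Path B total = 8 + 4 + 12 = 24
Critical path = longest path = max(32, 24) = 32

32


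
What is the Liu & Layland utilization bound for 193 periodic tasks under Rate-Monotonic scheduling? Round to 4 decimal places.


Compute 2^(1/193) = 1.0035978931
Subtract 1: 1.0035978931 - 1 = 0.0035978931
Multiply by n: 193 * 0.0035978931 = 0.6943933683
Round to 4 dp: 0.6944

0.6944


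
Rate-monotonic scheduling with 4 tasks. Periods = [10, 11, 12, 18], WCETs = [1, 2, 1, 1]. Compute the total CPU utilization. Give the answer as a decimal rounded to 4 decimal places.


Compute individual utilizations (exact fractions):
  Task 1: C/T = 1/10 (approx. 0.1)
  Task 2: C/T = 2/11 (approx. 0.1818)
  Task 3: C/T = 1/12 (approx. 0.0833)
  Task 4: C/T = 1/18 (approx. 0.0556)
Total utilization U = 1/10 + 2/11 + 1/12 + 1/18 = 833/1980
Rounded to 4 decimal places: U = 0.4207
RM (Liu & Layland) bound for 4 tasks = 0.756828; compare with U = 833/1980 (approx. 0.420707)
U <= bound, so schedulable by RM sufficient condition.

0.4207


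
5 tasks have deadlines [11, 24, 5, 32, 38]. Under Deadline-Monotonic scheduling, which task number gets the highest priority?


Sort tasks by relative deadline (ascending):
  Task 3: deadline = 5
  Task 1: deadline = 11
  Task 2: deadline = 24
  Task 4: deadline = 32
  Task 5: deadline = 38
Priority order (highest first): [3, 1, 2, 4, 5]
Highest priority task = 3

3


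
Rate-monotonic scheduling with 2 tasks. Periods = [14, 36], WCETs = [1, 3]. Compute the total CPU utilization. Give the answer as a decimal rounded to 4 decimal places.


Compute individual utilizations (exact fractions):
  Task 1: C/T = 1/14 (approx. 0.0714)
  Task 2: C/T = 3/36 = 1/12 (approx. 0.0833)
Total utilization U = 1/14 + 1/12 = 13/84
Rounded to 4 decimal places: U = 0.1548
RM (Liu & Layland) bound for 2 tasks = 0.828427; compare with U = 13/84 (approx. 0.154762)
U <= bound, so schedulable by RM sufficient condition.

0.1548


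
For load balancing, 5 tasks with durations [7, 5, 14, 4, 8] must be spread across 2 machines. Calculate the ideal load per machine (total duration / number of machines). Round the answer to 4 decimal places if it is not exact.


Total processing time = 7 + 5 + 14 + 4 + 8 = 38
Number of machines = 2
Ideal balanced load = 38 / 2 = 19.0

19.0


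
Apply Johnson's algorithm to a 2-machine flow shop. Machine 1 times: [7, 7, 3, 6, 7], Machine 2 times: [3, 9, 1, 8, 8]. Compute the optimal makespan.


Apply Johnson's rule:
  Group 1 (a <= b): [(4, 6, 8), (2, 7, 9), (5, 7, 8)]
  Group 2 (a > b): [(1, 7, 3), (3, 3, 1)]
Optimal job order: [4, 2, 5, 1, 3]
Schedule:
  Job 4: M1 done at 6, M2 done at 14
  Job 2: M1 done at 13, M2 done at 23
  Job 5: M1 done at 20, M2 done at 31
  Job 1: M1 done at 27, M2 done at 34
  Job 3: M1 done at 30, M2 done at 35
Makespan = 35

35


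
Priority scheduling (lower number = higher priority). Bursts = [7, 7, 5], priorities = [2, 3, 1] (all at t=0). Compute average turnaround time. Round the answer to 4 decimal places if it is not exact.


Sort by priority (ascending = highest first):
Order: [(1, 5), (2, 7), (3, 7)]
Completion times:
  Priority 1, burst=5, C=5
  Priority 2, burst=7, C=12
  Priority 3, burst=7, C=19
Average turnaround = 36/3 = 12.0

12.0


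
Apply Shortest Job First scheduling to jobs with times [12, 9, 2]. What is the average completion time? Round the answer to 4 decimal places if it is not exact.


SJF order (ascending): [2, 9, 12]
Completion times:
  Job 1: burst=2, C=2
  Job 2: burst=9, C=11
  Job 3: burst=12, C=23
Average completion = 36/3 = 12.0

12.0


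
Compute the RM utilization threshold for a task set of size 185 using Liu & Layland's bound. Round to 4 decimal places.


Compute 2^(1/185) = 1.0037537693
Subtract 1: 1.0037537693 - 1 = 0.0037537693
Multiply by n: 185 * 0.0037537693 = 0.6944473205
Round to 4 dp: 0.6944

0.6944


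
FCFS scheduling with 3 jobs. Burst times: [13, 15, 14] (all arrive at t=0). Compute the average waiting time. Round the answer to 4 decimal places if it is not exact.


FCFS order (as given): [13, 15, 14]
Waiting times:
  Job 1: wait = 0
  Job 2: wait = 13
  Job 3: wait = 28
Sum of waiting times = 41
Average waiting time = 41/3 = 13.6667

13.6667


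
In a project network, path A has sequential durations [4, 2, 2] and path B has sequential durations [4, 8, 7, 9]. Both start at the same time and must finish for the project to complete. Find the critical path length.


Path A total = 4 + 2 + 2 = 8
Path B total = 4 + 8 + 7 + 9 = 28
Critical path = longest path = max(8, 28) = 28

28


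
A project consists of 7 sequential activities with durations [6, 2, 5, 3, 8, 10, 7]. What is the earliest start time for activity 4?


Activity 4 starts after activities 1 through 3 complete.
Predecessor durations: [6, 2, 5]
ES = 6 + 2 + 5 = 13

13


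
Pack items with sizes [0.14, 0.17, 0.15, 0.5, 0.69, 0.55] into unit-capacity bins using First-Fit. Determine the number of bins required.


Place items sequentially using First-Fit:
  Item 0.14 -> new Bin 1
  Item 0.17 -> Bin 1 (now 0.31)
  Item 0.15 -> Bin 1 (now 0.46)
  Item 0.5 -> Bin 1 (now 0.96)
  Item 0.69 -> new Bin 2
  Item 0.55 -> new Bin 3
Total bins used = 3

3


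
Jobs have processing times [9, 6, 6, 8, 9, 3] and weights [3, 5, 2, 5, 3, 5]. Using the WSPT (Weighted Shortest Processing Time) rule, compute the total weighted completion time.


Compute p/w ratios and sort ascending (WSPT): [(3, 5), (6, 5), (8, 5), (9, 3), (6, 2), (9, 3)]
Compute weighted completion times:
  Job (p=3,w=5): C=3, w*C=5*3=15
  Job (p=6,w=5): C=9, w*C=5*9=45
  Job (p=8,w=5): C=17, w*C=5*17=85
  Job (p=9,w=3): C=26, w*C=3*26=78
  Job (p=6,w=2): C=32, w*C=2*32=64
  Job (p=9,w=3): C=41, w*C=3*41=123
Total weighted completion time = 410

410


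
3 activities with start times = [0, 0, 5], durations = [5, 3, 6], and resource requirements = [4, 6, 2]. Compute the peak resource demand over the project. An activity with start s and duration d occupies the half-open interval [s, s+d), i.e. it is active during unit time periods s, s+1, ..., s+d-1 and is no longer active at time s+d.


Each activity i is active on [start_i, start_i + duration_i).
Compute total resource usage per time slot:
  t=0: active resources = [4, 6], total = 10
  t=1: active resources = [4, 6], total = 10
  t=2: active resources = [4, 6], total = 10
  t=3: active resources = [4], total = 4
  t=4: active resources = [4], total = 4
  t=5: active resources = [2], total = 2
  t=6: active resources = [2], total = 2
  t=7: active resources = [2], total = 2
  t=8: active resources = [2], total = 2
  t=9: active resources = [2], total = 2
  t=10: active resources = [2], total = 2
Peak resource demand = 10

10


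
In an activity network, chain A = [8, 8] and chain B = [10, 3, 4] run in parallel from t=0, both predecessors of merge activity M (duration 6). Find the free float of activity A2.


ES(A2) = sum of predecessors on chain A = 8
EF(A2) = ES + duration = 8 + 8 = 16
Successor of A2 is M. ES(M) = max(sum(A), sum(B)) = max(16, 17) = 17
Free float = ES(successor) - EF(current) = 17 - 16 = 1

1


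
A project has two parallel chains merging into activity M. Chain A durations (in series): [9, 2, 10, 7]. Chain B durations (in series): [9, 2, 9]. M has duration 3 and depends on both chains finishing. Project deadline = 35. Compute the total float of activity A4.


Forward pass: ES(A4) = sum of predecessors on chain A = 21
EF = ES + duration = 21 + 7 = 28
Backward pass: LF(M) = deadline = 35; LS(M) = 35 - 3 = 32
LF(A4) = LS(M) - sum(successors on chain A) = 32 - 0 = 32
LS = LF - duration = 32 - 7 = 25
Total float = LS - ES = 25 - 21 = 4

4


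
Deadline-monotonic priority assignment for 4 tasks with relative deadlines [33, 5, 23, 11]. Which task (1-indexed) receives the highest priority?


Sort tasks by relative deadline (ascending):
  Task 2: deadline = 5
  Task 4: deadline = 11
  Task 3: deadline = 23
  Task 1: deadline = 33
Priority order (highest first): [2, 4, 3, 1]
Highest priority task = 2

2


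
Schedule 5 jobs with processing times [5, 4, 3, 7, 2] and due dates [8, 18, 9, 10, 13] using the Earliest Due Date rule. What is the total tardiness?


Sort by due date (EDD order): [(5, 8), (3, 9), (7, 10), (2, 13), (4, 18)]
Compute completion times and tardiness:
  Job 1: p=5, d=8, C=5, tardiness=max(0,5-8)=0
  Job 2: p=3, d=9, C=8, tardiness=max(0,8-9)=0
  Job 3: p=7, d=10, C=15, tardiness=max(0,15-10)=5
  Job 4: p=2, d=13, C=17, tardiness=max(0,17-13)=4
  Job 5: p=4, d=18, C=21, tardiness=max(0,21-18)=3
Total tardiness = 12

12


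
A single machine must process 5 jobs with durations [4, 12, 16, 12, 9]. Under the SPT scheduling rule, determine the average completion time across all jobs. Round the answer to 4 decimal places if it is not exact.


Sort jobs by processing time (SPT order): [4, 9, 12, 12, 16]
Compute completion times sequentially:
  Job 1: processing = 4, completes at 4
  Job 2: processing = 9, completes at 13
  Job 3: processing = 12, completes at 25
  Job 4: processing = 12, completes at 37
  Job 5: processing = 16, completes at 53
Sum of completion times = 132
Average completion time = 132/5 = 26.4

26.4


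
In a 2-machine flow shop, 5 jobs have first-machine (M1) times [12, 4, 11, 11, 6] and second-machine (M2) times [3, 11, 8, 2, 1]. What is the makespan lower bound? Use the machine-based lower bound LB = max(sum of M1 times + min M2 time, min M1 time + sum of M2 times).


LB1 = sum(M1 times) + min(M2 times) = 44 + 1 = 45
LB2 = min(M1 times) + sum(M2 times) = 4 + 25 = 29
Lower bound = max(LB1, LB2) = max(45, 29) = 45

45


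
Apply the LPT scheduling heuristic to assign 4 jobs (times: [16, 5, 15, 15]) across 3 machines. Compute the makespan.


Sort jobs in decreasing order (LPT): [16, 15, 15, 5]
Assign each job to the least loaded machine:
  Machine 1: jobs [16], load = 16
  Machine 2: jobs [15, 5], load = 20
  Machine 3: jobs [15], load = 15
Makespan = max load = 20

20


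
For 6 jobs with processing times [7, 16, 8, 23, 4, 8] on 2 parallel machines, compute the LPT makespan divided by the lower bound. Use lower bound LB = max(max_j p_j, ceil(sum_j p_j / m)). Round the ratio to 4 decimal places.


LPT order: [23, 16, 8, 8, 7, 4]
Machine loads after assignment: [35, 31]
LPT makespan = 35
Lower bound = max(max_job, ceil(total/2)) = max(23, 33) = 33
Ratio = 35 / 33 = 1.0606

1.0606


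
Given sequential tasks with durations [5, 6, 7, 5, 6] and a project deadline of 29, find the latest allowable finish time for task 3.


LF(activity 3) = deadline - sum of successor durations
Successors: activities 4 through 5 with durations [5, 6]
Sum of successor durations = 11
LF = 29 - 11 = 18

18


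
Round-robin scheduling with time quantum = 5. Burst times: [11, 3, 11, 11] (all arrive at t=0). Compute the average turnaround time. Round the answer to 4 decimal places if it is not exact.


Time quantum = 5
Execution trace:
  J1 runs 5 units, time = 5
  J2 runs 3 units, time = 8
  J3 runs 5 units, time = 13
  J4 runs 5 units, time = 18
  J1 runs 5 units, time = 23
  J3 runs 5 units, time = 28
  J4 runs 5 units, time = 33
  J1 runs 1 units, time = 34
  J3 runs 1 units, time = 35
  J4 runs 1 units, time = 36
Finish times: [34, 8, 35, 36]
Average turnaround = 113/4 = 28.25

28.25


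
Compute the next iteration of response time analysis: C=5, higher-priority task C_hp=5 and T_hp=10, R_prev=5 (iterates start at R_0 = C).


R_next = C + ceil(R_prev / T_hp) * C_hp
ceil(5 / 10) = ceil(0.5) = 1
Interference = 1 * 5 = 5
R_next = 5 + 5 = 10

10


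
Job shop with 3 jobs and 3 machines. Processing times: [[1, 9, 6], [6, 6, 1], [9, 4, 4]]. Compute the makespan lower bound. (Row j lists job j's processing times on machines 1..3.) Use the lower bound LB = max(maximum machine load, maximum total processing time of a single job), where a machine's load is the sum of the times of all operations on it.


Machine loads:
  Machine 1: 1 + 6 + 9 = 16
  Machine 2: 9 + 6 + 4 = 19
  Machine 3: 6 + 1 + 4 = 11
Max machine load = 19
Job totals:
  Job 1: 16
  Job 2: 13
  Job 3: 17
Max job total = 17
Lower bound = max(19, 17) = 19

19


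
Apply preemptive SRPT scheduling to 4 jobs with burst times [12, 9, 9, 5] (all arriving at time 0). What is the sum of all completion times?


Since all jobs arrive at t=0, SRPT equals SPT ordering.
SPT order: [5, 9, 9, 12]
Completion times:
  Job 1: p=5, C=5
  Job 2: p=9, C=14
  Job 3: p=9, C=23
  Job 4: p=12, C=35
Total completion time = 5 + 14 + 23 + 35 = 77

77


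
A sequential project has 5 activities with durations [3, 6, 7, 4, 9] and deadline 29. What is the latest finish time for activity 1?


LF(activity 1) = deadline - sum of successor durations
Successors: activities 2 through 5 with durations [6, 7, 4, 9]
Sum of successor durations = 26
LF = 29 - 26 = 3

3


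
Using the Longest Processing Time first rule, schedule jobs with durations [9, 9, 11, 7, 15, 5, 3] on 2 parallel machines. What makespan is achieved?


Sort jobs in decreasing order (LPT): [15, 11, 9, 9, 7, 5, 3]
Assign each job to the least loaded machine:
  Machine 1: jobs [15, 9, 5], load = 29
  Machine 2: jobs [11, 9, 7, 3], load = 30
Makespan = max load = 30

30


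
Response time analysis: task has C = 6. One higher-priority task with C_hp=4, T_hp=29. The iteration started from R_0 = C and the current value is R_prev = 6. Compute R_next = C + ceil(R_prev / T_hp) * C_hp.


R_next = C + ceil(R_prev / T_hp) * C_hp
ceil(6 / 29) = ceil(0.2069) = 1
Interference = 1 * 4 = 4
R_next = 6 + 4 = 10

10


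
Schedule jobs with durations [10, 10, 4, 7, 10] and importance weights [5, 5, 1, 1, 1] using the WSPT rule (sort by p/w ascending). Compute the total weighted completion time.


Compute p/w ratios and sort ascending (WSPT): [(10, 5), (10, 5), (4, 1), (7, 1), (10, 1)]
Compute weighted completion times:
  Job (p=10,w=5): C=10, w*C=5*10=50
  Job (p=10,w=5): C=20, w*C=5*20=100
  Job (p=4,w=1): C=24, w*C=1*24=24
  Job (p=7,w=1): C=31, w*C=1*31=31
  Job (p=10,w=1): C=41, w*C=1*41=41
Total weighted completion time = 246

246


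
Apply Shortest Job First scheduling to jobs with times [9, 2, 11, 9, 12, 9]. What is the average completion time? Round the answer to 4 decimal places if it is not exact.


SJF order (ascending): [2, 9, 9, 9, 11, 12]
Completion times:
  Job 1: burst=2, C=2
  Job 2: burst=9, C=11
  Job 3: burst=9, C=20
  Job 4: burst=9, C=29
  Job 5: burst=11, C=40
  Job 6: burst=12, C=52
Average completion = 154/6 = 25.6667

25.6667


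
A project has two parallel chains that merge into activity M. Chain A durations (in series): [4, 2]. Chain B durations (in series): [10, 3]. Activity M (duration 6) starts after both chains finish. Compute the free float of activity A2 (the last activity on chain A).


ES(A2) = sum of predecessors on chain A = 4
EF(A2) = ES + duration = 4 + 2 = 6
Successor of A2 is M. ES(M) = max(sum(A), sum(B)) = max(6, 13) = 13
Free float = ES(successor) - EF(current) = 13 - 6 = 7

7


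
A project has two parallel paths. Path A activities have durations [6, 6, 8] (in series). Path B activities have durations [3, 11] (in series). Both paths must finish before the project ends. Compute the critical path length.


Path A total = 6 + 6 + 8 = 20
Path B total = 3 + 11 = 14
Critical path = longest path = max(20, 14) = 20

20


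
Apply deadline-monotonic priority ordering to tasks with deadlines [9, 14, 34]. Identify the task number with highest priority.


Sort tasks by relative deadline (ascending):
  Task 1: deadline = 9
  Task 2: deadline = 14
  Task 3: deadline = 34
Priority order (highest first): [1, 2, 3]
Highest priority task = 1

1


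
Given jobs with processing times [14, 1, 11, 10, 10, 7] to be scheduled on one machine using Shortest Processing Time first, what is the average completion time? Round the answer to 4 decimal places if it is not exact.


Sort jobs by processing time (SPT order): [1, 7, 10, 10, 11, 14]
Compute completion times sequentially:
  Job 1: processing = 1, completes at 1
  Job 2: processing = 7, completes at 8
  Job 3: processing = 10, completes at 18
  Job 4: processing = 10, completes at 28
  Job 5: processing = 11, completes at 39
  Job 6: processing = 14, completes at 53
Sum of completion times = 147
Average completion time = 147/6 = 24.5

24.5


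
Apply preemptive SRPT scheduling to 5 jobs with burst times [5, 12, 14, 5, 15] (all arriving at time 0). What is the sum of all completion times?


Since all jobs arrive at t=0, SRPT equals SPT ordering.
SPT order: [5, 5, 12, 14, 15]
Completion times:
  Job 1: p=5, C=5
  Job 2: p=5, C=10
  Job 3: p=12, C=22
  Job 4: p=14, C=36
  Job 5: p=15, C=51
Total completion time = 5 + 10 + 22 + 36 + 51 = 124

124


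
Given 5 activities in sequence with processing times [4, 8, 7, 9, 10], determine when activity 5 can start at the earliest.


Activity 5 starts after activities 1 through 4 complete.
Predecessor durations: [4, 8, 7, 9]
ES = 4 + 8 + 7 + 9 = 28

28


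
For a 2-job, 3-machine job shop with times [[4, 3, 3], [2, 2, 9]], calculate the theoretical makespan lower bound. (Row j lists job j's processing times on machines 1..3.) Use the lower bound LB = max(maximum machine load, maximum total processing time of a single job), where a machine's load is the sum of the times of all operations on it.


Machine loads:
  Machine 1: 4 + 2 = 6
  Machine 2: 3 + 2 = 5
  Machine 3: 3 + 9 = 12
Max machine load = 12
Job totals:
  Job 1: 10
  Job 2: 13
Max job total = 13
Lower bound = max(12, 13) = 13

13
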